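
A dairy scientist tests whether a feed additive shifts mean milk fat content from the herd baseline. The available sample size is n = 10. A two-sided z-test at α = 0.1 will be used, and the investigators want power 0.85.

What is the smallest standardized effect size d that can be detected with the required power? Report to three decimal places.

Need Φ(δ − 1.645) = 0.85, so δ = 1.645 + 1.036 = 2.681.
(Lower-tail contribution to power is negligible for δ > 0.)
δ = d·√n ⇒ d = δ/√n = 2.681/√10 = 0.8479.

d ≈ 0.848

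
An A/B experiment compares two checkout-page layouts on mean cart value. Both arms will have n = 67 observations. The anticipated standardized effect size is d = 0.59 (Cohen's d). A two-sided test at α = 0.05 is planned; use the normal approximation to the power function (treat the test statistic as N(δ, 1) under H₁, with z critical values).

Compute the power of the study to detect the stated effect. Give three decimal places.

Power ≈ 0.927

Noncentrality parameter: λ = d·√(n/2) = 0.59 × √(67/2) = 3.4149
Two-sided α = 0.05 → critical value z_{0.025} = 1.960.
Power = Φ(λ − 1.960) + Φ(−λ − 1.960) = Φ(1.455) + Φ(-5.375) = 0.9272 + 0.0000 = 0.9272.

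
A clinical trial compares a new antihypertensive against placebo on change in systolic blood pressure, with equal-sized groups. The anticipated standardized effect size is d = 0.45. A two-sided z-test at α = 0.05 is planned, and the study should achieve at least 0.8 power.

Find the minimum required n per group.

Set Φ(δ − 1.960) = 0.8; then δ − 1.960 = Φ⁻¹(0.8) = 0.842, giving δ = 2.802.
(Ignoring the negligible lower-tail rejection probability gives the usual closed-form inversion.)
δ = d·√(n/2) ⇒ n = 2(δ/d)² = 2 × (2.802 / 0.45)² = 77.52.
Round up to the next whole unit.

n = 78 per group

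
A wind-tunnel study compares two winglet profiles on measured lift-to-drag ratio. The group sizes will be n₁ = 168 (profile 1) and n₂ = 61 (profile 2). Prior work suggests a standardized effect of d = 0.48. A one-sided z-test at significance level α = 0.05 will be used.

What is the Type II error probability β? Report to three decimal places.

β ≈ 0.059

Noncentrality parameter: λ = d / √(1/n₁ + 1/n₂) = 0.48 / √(1/168 + 1/61) = 3.2110
Critical value for a one-sided test at α = 0.05: z_α = 1.645.
Power = Φ(λ − 1.645) = Φ(1.566) = 0.9413.
Type II error: β = 1 − power = 1 − 0.9413 = 0.0587.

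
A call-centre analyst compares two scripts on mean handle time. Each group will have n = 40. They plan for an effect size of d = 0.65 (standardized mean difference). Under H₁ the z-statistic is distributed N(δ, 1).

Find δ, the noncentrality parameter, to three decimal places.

δ ≈ 2.907

The noncentrality parameter scales effect size by the design's sample-size factor: δ = d·√(n/2) = 0.65 × √(40/2) = 2.9069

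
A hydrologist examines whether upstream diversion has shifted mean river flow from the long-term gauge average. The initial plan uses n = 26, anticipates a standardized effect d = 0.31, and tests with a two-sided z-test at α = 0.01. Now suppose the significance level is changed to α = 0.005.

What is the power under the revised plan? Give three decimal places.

δ = d·√n = 0.31 × √26 = 1.5807 (unchanged). New critical value: z_{0.0025} = 2.807.
Revised power = Φ(δ − 2.807) + Φ(−δ − 2.807) = Φ(-1.226) + Φ(-4.388) = 0.1100 + 0.0000 = 0.1100.

Power ≈ 0.110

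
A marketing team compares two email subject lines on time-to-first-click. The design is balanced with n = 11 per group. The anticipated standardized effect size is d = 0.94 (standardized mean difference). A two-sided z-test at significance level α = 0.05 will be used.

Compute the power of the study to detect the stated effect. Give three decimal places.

Power ≈ 0.597

Noncentrality parameter: δ = d·√(n/2) = 0.94 × √(11/2) = 2.2045
Critical value for a two-sided test at α = 0.05: z_{α/2} = 1.960.
Power = Φ(δ − 1.960) + Φ(−δ − 1.960) = Φ(0.245) + Φ(-4.164) = 0.5966 + 0.0000 = 0.5966.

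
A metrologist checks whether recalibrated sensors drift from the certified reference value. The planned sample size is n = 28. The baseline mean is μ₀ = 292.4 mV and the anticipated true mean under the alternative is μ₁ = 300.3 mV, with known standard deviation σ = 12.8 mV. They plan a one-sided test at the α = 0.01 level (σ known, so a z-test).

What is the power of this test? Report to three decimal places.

Standardized effect: d = |μ₁ − μ₀| / σ = |300.3 − 292.4| / 12.8 = 0.6172
Noncentrality parameter: λ = d·√n = 0.6172 × √28 = 3.2658
One-sided α = 0.01 → critical value z_{0.01} = 2.326.
Power = P(Z > 2.326 − λ) = Φ(0.940) = 0.8263.

Power ≈ 0.826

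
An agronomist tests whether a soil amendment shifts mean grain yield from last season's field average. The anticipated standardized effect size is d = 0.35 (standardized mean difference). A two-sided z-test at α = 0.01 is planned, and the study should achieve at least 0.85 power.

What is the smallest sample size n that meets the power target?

n = 107

Set Φ(δ − 2.576) = 0.85; then δ − 2.576 = Φ⁻¹(0.85) = 1.036, giving δ = 3.612.
(Ignoring the negligible lower-tail rejection probability gives the usual closed-form inversion.)
δ = d·√n ⇒ n = (δ/d)² = (3.612 / 0.35)² = 106.52.
Round up to the next whole unit.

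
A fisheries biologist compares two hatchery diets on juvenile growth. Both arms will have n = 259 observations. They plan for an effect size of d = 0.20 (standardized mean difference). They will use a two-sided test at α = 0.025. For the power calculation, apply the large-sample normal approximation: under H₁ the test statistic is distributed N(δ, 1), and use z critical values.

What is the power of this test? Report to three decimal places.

Power ≈ 0.514

Noncentrality parameter: δ = d·√(n/2) = 0.20 × √(259/2) = 2.2760
Critical value for a two-sided test at α = 0.025: z_{α/2} = 2.241.
Power = Φ(δ − 2.241) + Φ(−δ − 2.241) = Φ(0.035) + Φ(-4.517) = 0.5138 + 0.0000 = 0.5138.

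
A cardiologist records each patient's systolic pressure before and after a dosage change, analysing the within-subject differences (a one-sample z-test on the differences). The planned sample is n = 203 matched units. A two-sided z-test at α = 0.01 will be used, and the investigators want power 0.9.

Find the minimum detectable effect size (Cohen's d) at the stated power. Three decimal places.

d ≈ 0.271

Need Φ(δ − 2.576) = 0.9, so δ = 2.576 + 1.282 = 3.857.
(Lower-tail contribution to power is negligible for δ > 0.)
δ = d·√n ⇒ d = δ/√n = 3.857/√203 = 0.2707.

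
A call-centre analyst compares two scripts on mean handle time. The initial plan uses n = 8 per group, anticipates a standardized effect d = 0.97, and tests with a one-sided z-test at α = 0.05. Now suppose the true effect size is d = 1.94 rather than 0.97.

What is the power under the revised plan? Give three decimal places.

Power ≈ 0.987

With d = 1.94: δ = d·√(n/2) = 1.94 × √(8/2) = 3.8800. Critical value z_{0.05} = 1.645.
Revised power = P(Z > 1.645 − δ) = Φ(2.235) = 0.9873.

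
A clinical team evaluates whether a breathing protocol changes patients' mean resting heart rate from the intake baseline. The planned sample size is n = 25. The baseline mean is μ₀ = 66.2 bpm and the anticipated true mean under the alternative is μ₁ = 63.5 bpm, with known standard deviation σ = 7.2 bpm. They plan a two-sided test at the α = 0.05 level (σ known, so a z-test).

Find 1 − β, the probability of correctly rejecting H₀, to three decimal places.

Standardized effect: d = |μ₁ − μ₀| / σ = |63.5 − 66.2| / 7.2 = 0.3750
Noncentrality parameter: δ = d·√n = 0.3750 × √25 = 1.8750
Critical value for a two-sided test at α = 0.05: z_{α/2} = 1.960.
Power = Φ(δ − 1.960) + Φ(−δ − 1.960) = Φ(-0.085) + Φ(-3.835) = 0.4661 + 0.0001 = 0.4662.

Power ≈ 0.466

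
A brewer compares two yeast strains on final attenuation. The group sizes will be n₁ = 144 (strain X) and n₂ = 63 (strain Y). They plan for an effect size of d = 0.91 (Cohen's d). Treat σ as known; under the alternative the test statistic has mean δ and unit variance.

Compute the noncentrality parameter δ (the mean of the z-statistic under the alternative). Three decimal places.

δ ≈ 6.024

The noncentrality parameter scales effect size by the design's sample-size factor: δ = d / √(1/n₁ + 1/n₂) = 0.91 / √(1/144 + 1/63) = 6.0243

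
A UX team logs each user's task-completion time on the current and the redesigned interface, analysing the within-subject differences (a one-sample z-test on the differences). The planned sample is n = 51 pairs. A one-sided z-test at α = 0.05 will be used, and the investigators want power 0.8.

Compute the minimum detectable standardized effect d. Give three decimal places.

Need Φ(δ − 1.645) = 0.8, so δ = 1.645 + 0.842 = 2.486.
δ = d·√n ⇒ d = δ/√n = 2.486/√51 = 0.3482.

d ≈ 0.348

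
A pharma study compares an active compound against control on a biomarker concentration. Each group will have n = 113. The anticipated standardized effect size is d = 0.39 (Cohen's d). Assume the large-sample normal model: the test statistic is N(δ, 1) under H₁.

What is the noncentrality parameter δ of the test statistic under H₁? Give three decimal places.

The noncentrality parameter scales effect size by the design's sample-size factor: δ = d·√(n/2) = 0.39 × √(113/2) = 2.9315

δ ≈ 2.931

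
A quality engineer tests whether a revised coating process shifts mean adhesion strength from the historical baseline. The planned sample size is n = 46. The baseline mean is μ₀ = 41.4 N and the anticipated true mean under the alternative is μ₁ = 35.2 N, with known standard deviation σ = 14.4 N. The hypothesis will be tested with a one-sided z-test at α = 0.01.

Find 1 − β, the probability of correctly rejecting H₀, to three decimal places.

Standardized effect: d = |μ₁ − μ₀| / σ = |35.2 − 41.4| / 14.4 = 0.4306
Noncentrality parameter: δ = d·√n = 0.4306 × √46 = 2.9202
Critical value for a one-sided test at α = 0.01: z_α = 2.326.
Power = Φ(δ − 2.326) = Φ(0.594) = 0.7237.

Power ≈ 0.724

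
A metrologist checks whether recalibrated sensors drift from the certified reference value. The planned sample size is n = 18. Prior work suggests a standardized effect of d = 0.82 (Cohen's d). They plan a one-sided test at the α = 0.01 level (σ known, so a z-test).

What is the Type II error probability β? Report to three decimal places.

β ≈ 0.125

Noncentrality parameter: δ = d·√n = 0.82 × √18 = 3.4790
Critical value for a one-sided test at α = 0.01: z_α = 2.326.
Power = P(Z > 2.326 − δ) = Φ(1.153) = 0.8755.
Type II error: β = 1 − power = 1 − 0.8755 = 0.1245.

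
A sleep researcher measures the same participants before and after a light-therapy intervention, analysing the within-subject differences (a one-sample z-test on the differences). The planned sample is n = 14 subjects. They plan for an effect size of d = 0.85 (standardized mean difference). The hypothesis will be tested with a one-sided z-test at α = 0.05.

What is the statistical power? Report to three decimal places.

Power ≈ 0.938

Noncentrality parameter: δ = d·√n = 0.85 × √14 = 3.1804
One-sided α = 0.05 → critical value z_{0.05} = 1.645.
Power = Φ(δ − 1.645) = Φ(1.536) = 0.9377.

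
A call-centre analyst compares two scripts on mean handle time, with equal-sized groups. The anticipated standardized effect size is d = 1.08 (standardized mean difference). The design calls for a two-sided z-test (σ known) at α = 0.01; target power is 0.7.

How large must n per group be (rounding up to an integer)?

n = 17 per group

Set Φ(δ − 2.576) = 0.7; then δ − 2.576 = Φ⁻¹(0.7) = 0.524, giving δ = 3.100.
(Ignoring the negligible lower-tail rejection probability gives the usual closed-form inversion.)
δ = d·√(n/2) ⇒ n = 2(δ/d)² = 2 × (3.100 / 1.08)² = 16.48.
Round up to the next whole unit.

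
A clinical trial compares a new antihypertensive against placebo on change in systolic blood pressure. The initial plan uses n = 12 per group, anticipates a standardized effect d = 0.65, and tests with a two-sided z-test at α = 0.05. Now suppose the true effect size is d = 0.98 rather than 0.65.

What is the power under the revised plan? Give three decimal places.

Power ≈ 0.670

With d = 0.98: δ = d·√(n/2) = 0.98 × √(12/2) = 2.4005. Critical value z_{0.025} = 1.960.
Revised power = Φ(δ − 1.960) + Φ(−δ − 1.960) = Φ(0.441) + Φ(-4.360) = 0.6702 + 0.0000 = 0.6702.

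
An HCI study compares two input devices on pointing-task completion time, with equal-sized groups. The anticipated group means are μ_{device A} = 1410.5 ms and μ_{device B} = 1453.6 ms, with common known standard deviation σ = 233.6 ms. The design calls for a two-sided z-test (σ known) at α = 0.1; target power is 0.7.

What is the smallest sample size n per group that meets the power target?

n = 277 per group

Standardized effect: d = |μ_{device A} − μ_{device B}| / σ = |1410.5 − 1453.6| / 233.6 = 0.1845
For power 0.7 need Φ(δ − z_{0.05}) = 0.7, so δ = z_{0.05} + z_{0.30} = 1.645 + 0.524 = 2.169.
(For δ > 0 the lower-tail rejection region contributes negligibly to power, so the one-term inversion is standard.)
δ = d·√(n/2) ⇒ n = 2(δ/d)² = 2 × (2.169 / 0.1845)² = 276.47.
Rounding up, n = 277 per group.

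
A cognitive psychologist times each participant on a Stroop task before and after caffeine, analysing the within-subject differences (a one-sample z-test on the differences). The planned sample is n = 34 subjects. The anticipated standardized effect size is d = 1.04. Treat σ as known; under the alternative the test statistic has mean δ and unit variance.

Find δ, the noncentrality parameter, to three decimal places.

δ = d·√n = 1.04 × √34 = 6.0642

δ ≈ 6.064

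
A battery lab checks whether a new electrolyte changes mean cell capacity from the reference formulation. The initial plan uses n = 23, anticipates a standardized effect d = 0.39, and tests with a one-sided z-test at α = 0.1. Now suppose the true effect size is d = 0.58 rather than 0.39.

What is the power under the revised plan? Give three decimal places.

With d = 0.58: δ = d·√n = 0.58 × √23 = 2.7816. Critical value z_{0.1} = 1.282.
Revised power = P(Z > 1.282 − δ) = Φ(1.500) = 0.9332.

Power ≈ 0.933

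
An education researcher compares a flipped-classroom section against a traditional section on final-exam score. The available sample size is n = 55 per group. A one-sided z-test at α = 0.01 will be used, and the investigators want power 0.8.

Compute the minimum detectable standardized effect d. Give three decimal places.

Need Φ(δ − 2.326) = 0.8, so δ = 2.326 + 0.842 = 3.168.
δ = d·√(n/2) ⇒ d = δ/√(n/2) = 3.168/√(55/2) = 0.6041.

d ≈ 0.604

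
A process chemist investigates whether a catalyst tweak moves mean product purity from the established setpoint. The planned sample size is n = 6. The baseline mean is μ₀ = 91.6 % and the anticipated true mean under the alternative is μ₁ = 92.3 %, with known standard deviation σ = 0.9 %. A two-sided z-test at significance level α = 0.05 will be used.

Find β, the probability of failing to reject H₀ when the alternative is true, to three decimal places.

Standardized effect: d = |μ₁ − μ₀| / σ = |92.3 − 91.6| / 0.9 = 0.7778
Noncentrality parameter: δ = d·√n = 0.7778 × √6 = 1.9052
Two-sided α = 0.05 → critical value z_{0.025} = 1.960.
Power = Φ(δ − 1.960) + Φ(−δ − 1.960) = Φ(-0.055) + Φ(-3.865) = 0.4781 + 0.0001 = 0.4782.
Type II error: β = 1 − power = 1 − 0.4782 = 0.5218.

β ≈ 0.522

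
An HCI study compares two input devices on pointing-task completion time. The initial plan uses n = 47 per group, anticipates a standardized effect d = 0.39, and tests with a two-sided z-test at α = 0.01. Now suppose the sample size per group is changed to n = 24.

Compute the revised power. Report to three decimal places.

Power ≈ 0.110

With n = 24 per group: δ = d·√(n/2) = 0.39 × √(24/2) = 1.3510. Critical value z_{0.005} = 2.576.
Revised power = Φ(δ − 2.576) + Φ(−δ − 2.576) = Φ(-1.225) + Φ(-3.927) = 0.1103 + 0.0000 = 0.1104.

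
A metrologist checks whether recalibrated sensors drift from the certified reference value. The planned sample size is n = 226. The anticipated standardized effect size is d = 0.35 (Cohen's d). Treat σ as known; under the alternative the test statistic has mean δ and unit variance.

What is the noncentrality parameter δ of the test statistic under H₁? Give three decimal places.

δ ≈ 5.262

The noncentrality parameter scales effect size by the design's sample-size factor: δ = d·√n = 0.35 × √226 = 5.2617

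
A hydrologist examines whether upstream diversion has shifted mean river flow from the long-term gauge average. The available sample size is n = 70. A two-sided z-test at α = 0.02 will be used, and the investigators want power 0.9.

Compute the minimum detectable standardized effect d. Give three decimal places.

Need Φ(δ − 2.326) = 0.9, so δ = 2.326 + 1.282 = 3.608.
(The second rejection-region term Φ(−δ − z_{α/2}) is negligible and dropped.)
δ = d·√n ⇒ d = δ/√n = 3.608/√70 = 0.4312.

d ≈ 0.431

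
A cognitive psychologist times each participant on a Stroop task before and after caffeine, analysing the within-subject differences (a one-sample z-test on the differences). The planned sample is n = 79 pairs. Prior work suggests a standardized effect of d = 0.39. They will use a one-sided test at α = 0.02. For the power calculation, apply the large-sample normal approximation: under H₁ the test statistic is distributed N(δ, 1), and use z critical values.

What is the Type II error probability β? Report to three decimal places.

Noncentrality parameter: δ = d·√n = 0.39 × √79 = 3.4664
One-sided α = 0.02 → critical value z_{0.02} = 2.054.
Power = Φ(δ − 2.054) = Φ(1.413) = 0.9211.
Type II error: β = 1 − power = 1 − 0.9211 = 0.0789.

β ≈ 0.079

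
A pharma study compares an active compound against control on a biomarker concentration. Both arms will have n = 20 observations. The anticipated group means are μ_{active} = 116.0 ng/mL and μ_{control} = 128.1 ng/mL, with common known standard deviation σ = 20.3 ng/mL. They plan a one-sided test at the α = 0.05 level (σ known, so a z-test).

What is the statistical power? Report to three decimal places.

Standardized effect: d = |μ_{active} − μ_{control}| / σ = |116.0 − 128.1| / 20.3 = 0.5961
Noncentrality parameter: δ = d·√(n/2) = 0.5961 × √(20/2) = 1.8849
One-sided α = 0.05 → critical value z_{0.05} = 1.645.
Power = P(Z > 1.645 − δ) = Φ(0.240) = 0.5949.

Power ≈ 0.595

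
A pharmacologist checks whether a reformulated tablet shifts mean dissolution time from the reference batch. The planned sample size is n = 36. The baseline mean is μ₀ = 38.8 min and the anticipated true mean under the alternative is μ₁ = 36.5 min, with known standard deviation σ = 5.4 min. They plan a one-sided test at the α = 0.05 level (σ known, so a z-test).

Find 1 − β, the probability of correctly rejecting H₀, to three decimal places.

Standardized effect: d = |μ₁ − μ₀| / σ = |36.5 − 38.8| / 5.4 = 0.4259
Noncentrality parameter: δ = d·√n = 0.4259 × √36 = 2.5556
One-sided α = 0.05 → critical value z_{0.05} = 1.645.
Power = P(Z > 1.645 − δ) = Φ(0.911) = 0.8188.

Power ≈ 0.819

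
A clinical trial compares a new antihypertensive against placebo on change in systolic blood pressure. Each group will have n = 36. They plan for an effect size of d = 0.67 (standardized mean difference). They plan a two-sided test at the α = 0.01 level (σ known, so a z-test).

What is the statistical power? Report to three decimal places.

Power ≈ 0.605

Noncentrality parameter: δ = d·√(n/2) = 0.67 × √(36/2) = 2.8426
Two-sided α = 0.01 → critical value z_{0.005} = 2.576.
Power = Φ(δ − 2.576) + Φ(−δ − 2.576) = Φ(0.267) + Φ(-5.418) = 0.6052 + 0.0000 = 0.6052.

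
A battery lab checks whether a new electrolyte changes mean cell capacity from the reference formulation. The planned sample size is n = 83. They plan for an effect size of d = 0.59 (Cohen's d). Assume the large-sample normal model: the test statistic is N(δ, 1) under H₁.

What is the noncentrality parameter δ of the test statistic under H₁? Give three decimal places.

δ = d·√n = 0.59 × √83 = 5.3752

δ ≈ 5.375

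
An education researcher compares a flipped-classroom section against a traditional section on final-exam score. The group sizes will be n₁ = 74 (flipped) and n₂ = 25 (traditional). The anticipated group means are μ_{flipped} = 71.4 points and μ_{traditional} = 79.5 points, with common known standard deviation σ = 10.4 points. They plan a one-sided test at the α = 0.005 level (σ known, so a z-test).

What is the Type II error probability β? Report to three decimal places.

Standardized effect: d = |μ_{flipped} − μ_{traditional}| / σ = |71.4 − 79.5| / 10.4 = 0.7788
Noncentrality parameter: δ = d / √(1/n₁ + 1/n₂) = 0.7788 / √(1/74 + 1/25) = 3.3668
One-sided α = 0.005 → critical value z_{0.005} = 2.576.
Power = Φ(δ − 2.576) = Φ(0.791) = 0.7855.
Type II error: β = 1 − power = 1 − 0.7855 = 0.2145.

β ≈ 0.214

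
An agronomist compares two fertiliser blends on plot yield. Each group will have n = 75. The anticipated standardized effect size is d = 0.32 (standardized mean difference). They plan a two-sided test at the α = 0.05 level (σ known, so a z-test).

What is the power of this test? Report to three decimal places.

Power ≈ 0.500

Noncentrality parameter: δ = d·√(n/2) = 0.32 × √(75/2) = 1.9596
Critical value for a two-sided test at α = 0.05: z_{α/2} = 1.960.
Power = Φ(δ − 1.960) + Φ(−δ − 1.960) = Φ(0.000) + Φ(-3.920) = 0.4999 + 0.0000 = 0.4999.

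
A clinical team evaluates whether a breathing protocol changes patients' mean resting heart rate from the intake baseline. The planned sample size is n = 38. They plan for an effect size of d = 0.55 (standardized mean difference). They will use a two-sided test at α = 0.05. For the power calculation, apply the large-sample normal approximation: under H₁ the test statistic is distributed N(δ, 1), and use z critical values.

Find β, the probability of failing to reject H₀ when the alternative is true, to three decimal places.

β ≈ 0.076

Noncentrality parameter: δ = d·√n = 0.55 × √38 = 3.3904
Two-sided α = 0.05 → critical value z_{0.025} = 1.960.
Power = Φ(δ − 1.960) + Φ(−δ − 1.960) = Φ(1.430) + Φ(-5.350) = 0.9237 + 0.0000 = 0.9237.
Type II error: β = 1 − power = 1 − 0.9237 = 0.0763.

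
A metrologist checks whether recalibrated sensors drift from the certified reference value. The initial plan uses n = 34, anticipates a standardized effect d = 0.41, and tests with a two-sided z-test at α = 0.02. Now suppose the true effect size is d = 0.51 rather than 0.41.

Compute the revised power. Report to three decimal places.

Power ≈ 0.741

With d = 0.51: δ = d·√n = 0.51 × √34 = 2.9738. Critical value z_{0.01} = 2.326.
Revised power = Φ(δ − 2.326) + Φ(−δ − 2.326) = Φ(0.647) + Φ(-5.300) = 0.7413 + 0.0000 = 0.7413.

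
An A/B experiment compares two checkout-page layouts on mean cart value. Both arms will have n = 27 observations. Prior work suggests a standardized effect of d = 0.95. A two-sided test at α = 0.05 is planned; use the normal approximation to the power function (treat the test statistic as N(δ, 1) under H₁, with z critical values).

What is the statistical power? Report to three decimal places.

Noncentrality parameter: δ = d·√(n/2) = 0.95 × √(27/2) = 3.4905
Critical value for a two-sided test at α = 0.05: z_{α/2} = 1.960.
Power = Φ(δ − 1.960) + Φ(−δ − 1.960) = Φ(1.531) + Φ(-5.450) = 0.9371 + 0.0000 = 0.9371.

Power ≈ 0.937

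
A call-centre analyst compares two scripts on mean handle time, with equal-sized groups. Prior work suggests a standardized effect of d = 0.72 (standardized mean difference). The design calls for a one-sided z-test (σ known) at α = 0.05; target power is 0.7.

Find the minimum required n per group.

n = 19 per group

Set Φ(δ − 1.645) = 0.7; then δ − 1.645 = Φ⁻¹(0.7) = 0.524, giving δ = 2.169.
δ = d·√(n/2) ⇒ n = 2(δ/d)² = 2 × (2.169 / 0.72)² = 18.15.
Rounding up, n = 19 per group.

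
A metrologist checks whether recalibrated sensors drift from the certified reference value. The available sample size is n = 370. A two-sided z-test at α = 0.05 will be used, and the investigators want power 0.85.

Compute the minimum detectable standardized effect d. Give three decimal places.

d ≈ 0.156

Need Φ(δ − 1.960) = 0.85, so δ = 1.960 + 1.036 = 2.996.
(Lower-tail contribution to power is negligible for δ > 0.)
δ = d·√n ⇒ d = δ/√n = 2.996/√370 = 0.1558.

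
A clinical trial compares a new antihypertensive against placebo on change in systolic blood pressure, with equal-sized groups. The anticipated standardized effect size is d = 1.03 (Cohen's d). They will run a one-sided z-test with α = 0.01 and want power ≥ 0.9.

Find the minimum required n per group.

For power 0.9 need Φ(δ − z_{0.01}) = 0.9, so δ = z_{0.01} + z_{0.10} = 2.326 + 1.282 = 3.608.
δ = d·√(n/2) ⇒ n = 2(δ/d)² = 2 × (3.608 / 1.03)² = 24.54.
Rounding up, n = 25 per group.

n = 25 per group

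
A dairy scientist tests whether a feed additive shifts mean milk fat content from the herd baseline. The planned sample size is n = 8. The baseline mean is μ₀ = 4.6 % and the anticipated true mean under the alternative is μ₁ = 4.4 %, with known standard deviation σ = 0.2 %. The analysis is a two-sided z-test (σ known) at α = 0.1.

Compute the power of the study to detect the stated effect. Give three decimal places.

Standardized effect: d = |μ₁ − μ₀| / σ = |4.4 − 4.6| / 0.2 = 1.0000
Noncentrality parameter: δ = d·√n = 1.0000 × √8 = 2.8284
Two-sided α = 0.1 → critical value z_{0.05} = 1.645.
Power = Φ(δ − 1.645) + Φ(−δ − 1.645) = Φ(1.184) + Φ(-4.473) = 0.8817 + 0.0000 = 0.8817.

Power ≈ 0.882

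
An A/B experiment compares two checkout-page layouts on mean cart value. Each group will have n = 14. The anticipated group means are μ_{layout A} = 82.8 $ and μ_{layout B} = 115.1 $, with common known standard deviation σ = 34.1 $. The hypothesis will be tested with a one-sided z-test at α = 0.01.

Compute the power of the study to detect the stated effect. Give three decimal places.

Standardized effect: d = |μ_{layout A} − μ_{layout B}| / σ = |82.8 − 115.1| / 34.1 = 0.9472
Noncentrality parameter: δ = d·√(n/2) = 0.9472 × √(14/2) = 2.5061
Critical value for a one-sided test at α = 0.01: z_α = 2.326.
Power = P(Z > 2.326 − δ) = Φ(0.180) = 0.5713.

Power ≈ 0.571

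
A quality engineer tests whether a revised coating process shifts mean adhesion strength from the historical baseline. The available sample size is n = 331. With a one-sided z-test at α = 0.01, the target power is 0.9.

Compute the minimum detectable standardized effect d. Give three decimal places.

Need Φ(δ − 2.326) = 0.9, so δ = 2.326 + 1.282 = 3.608.
δ = d·√n ⇒ d = δ/√n = 3.608/√331 = 0.1983.

d ≈ 0.198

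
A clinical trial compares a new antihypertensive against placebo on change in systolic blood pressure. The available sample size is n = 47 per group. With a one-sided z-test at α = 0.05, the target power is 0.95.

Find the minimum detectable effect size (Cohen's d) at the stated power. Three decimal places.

d ≈ 0.679

Need Φ(δ − 1.645) = 0.95, so δ = 1.645 + 1.645 = 3.290.
δ = d·√(n/2) ⇒ d = δ/√(n/2) = 3.290/√(47/2) = 0.6786.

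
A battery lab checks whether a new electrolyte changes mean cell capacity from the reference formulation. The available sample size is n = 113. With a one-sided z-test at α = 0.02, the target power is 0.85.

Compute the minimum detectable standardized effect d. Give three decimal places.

Need Φ(δ − 2.054) = 0.85, so δ = 2.054 + 1.036 = 3.090.
δ = d·√n ⇒ d = δ/√n = 3.090/√113 = 0.2907.

d ≈ 0.291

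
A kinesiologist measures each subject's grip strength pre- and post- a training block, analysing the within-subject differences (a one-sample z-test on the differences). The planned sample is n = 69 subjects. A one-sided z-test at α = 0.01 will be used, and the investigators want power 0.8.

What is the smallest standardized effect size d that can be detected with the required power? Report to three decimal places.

d ≈ 0.381

Need Φ(δ − 2.326) = 0.8, so δ = 2.326 + 0.842 = 3.168.
δ = d·√n ⇒ d = δ/√n = 3.168/√69 = 0.3814.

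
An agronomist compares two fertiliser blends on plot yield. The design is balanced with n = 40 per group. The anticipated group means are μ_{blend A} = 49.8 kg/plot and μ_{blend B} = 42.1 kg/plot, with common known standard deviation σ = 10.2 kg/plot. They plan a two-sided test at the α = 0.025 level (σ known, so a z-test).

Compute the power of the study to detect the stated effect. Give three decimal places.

Power ≈ 0.872

Standardized effect: d = |μ_{blend A} − μ_{blend B}| / σ = |49.8 − 42.1| / 10.2 = 0.7549
Noncentrality parameter: δ = d·√(n/2) = 0.7549 × √(40/2) = 3.3760
Two-sided α = 0.025 → critical value z_{0.0125} = 2.241.
Power = Φ(δ − 2.241) + Φ(−δ − 2.241) = Φ(1.135) + Φ(-5.617) = 0.8717 + 0.0000 = 0.8717.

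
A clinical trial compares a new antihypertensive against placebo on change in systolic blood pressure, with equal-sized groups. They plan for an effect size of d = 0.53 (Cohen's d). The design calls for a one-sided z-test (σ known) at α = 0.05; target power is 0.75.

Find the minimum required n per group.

Set Φ(δ − 1.645) = 0.75; then δ − 1.645 = Φ⁻¹(0.75) = 0.674, giving δ = 2.319.
δ = d·√(n/2) ⇒ n = 2(δ/d)² = 2 × (2.319 / 0.53)² = 38.30.
Rounding up, n = 39 per group.

n = 39 per group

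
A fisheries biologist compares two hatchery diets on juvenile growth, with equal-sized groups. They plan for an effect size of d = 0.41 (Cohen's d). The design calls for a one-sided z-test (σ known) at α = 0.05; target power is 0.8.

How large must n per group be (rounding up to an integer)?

n = 74 per group

For power 0.8 need Φ(δ − z_{0.05}) = 0.8, so δ = z_{0.05} + z_{0.20} = 1.645 + 0.842 = 2.486.
δ = d·√(n/2) ⇒ n = 2(δ/d)² = 2 × (2.486 / 0.41)² = 73.56.
Round up to the next whole unit.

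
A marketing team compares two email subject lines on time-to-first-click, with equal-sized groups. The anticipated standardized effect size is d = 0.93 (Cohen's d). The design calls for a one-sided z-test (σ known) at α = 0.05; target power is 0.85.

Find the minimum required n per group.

Set Φ(δ − 1.645) = 0.85; then δ − 1.645 = Φ⁻¹(0.85) = 1.036, giving δ = 2.681.
δ = d·√(n/2) ⇒ n = 2(δ/d)² = 2 × (2.681 / 0.93)² = 16.62.
Rounding up, n = 17 per group.

n = 17 per group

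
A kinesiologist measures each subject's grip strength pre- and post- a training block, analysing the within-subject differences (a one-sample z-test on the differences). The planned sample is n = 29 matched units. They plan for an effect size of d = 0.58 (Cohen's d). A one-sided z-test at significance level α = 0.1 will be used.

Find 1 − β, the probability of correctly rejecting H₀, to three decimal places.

Power ≈ 0.967

Noncentrality parameter: δ = d·√n = 0.58 × √29 = 3.1234
Critical value for a one-sided test at α = 0.1: z_α = 1.282.
Power = Φ(δ − 1.282) = Φ(1.842) = 0.9673.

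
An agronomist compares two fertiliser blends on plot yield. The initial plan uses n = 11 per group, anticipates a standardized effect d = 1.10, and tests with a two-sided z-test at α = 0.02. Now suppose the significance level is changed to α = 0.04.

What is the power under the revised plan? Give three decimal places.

δ = d·√(n/2) = 1.10 × √(11/2) = 2.5797 (unchanged). New critical value: z_{0.02} = 2.054.
Revised power = Φ(δ − 2.054) + Φ(−δ − 2.054) = Φ(0.526) + Φ(-4.633) = 0.7005 + 0.0000 = 0.7006.

Power ≈ 0.701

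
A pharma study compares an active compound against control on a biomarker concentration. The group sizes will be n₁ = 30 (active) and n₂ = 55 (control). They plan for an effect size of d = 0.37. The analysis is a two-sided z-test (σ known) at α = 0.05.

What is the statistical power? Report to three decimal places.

Noncentrality parameter: δ = d / √(1/n₁ + 1/n₂) = 0.37 / √(1/30 + 1/55) = 1.6302
Critical value for a two-sided test at α = 0.05: z_{α/2} = 1.960.
Power = Φ(δ − 1.960) + Φ(−δ − 1.960) = Φ(-0.330) + Φ(-3.590) = 0.3708 + 0.0002 = 0.3709.

Power ≈ 0.371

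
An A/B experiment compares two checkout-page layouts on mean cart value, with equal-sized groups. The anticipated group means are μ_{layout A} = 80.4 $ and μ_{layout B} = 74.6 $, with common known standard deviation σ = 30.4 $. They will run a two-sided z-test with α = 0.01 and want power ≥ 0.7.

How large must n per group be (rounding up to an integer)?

Standardized effect: d = |μ_{layout A} − μ_{layout B}| / σ = |80.4 − 74.6| / 30.4 = 0.1908
For power 0.7 need Φ(δ − z_{0.005}) = 0.7, so δ = z_{0.005} + z_{0.30} = 2.576 + 0.524 = 3.100.
(The Φ(−δ − z_{α/2}) term is vanishingly small for δ > 0 and is dropped in the standard sample-size formula.)
δ = d·√(n/2) ⇒ n = 2(δ/d)² = 2 × (3.100 / 0.1908)² = 528.09.
Round up to the next whole unit.

n = 529 per group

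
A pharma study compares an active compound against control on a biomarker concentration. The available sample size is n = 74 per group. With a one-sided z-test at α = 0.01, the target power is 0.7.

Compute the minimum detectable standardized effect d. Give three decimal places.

Need Φ(δ − 2.326) = 0.7, so δ = 2.326 + 0.524 = 2.851.
δ = d·√(n/2) ⇒ d = δ/√(n/2) = 2.851/√(74/2) = 0.4687.

d ≈ 0.469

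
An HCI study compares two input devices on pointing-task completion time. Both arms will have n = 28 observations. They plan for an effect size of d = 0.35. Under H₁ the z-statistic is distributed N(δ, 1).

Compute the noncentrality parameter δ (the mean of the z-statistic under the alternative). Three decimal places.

The noncentrality parameter scales effect size by the design's sample-size factor: δ = d·√(n/2) = 0.35 × √(28/2) = 1.3096

δ ≈ 1.310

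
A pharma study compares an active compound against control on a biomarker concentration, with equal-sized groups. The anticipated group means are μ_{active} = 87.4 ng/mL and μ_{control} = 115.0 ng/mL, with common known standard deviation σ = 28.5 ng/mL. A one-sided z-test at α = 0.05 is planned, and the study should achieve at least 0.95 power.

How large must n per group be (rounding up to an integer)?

n = 24 per group

Standardized effect: d = |μ_{active} − μ_{control}| / σ = |87.4 − 115.0| / 28.5 = 0.9684
For power 0.95 need Φ(δ − z_{0.05}) = 0.95, so δ = z_{0.05} + z_{0.05} = 1.645 + 1.645 = 3.290.
δ = d·√(n/2) ⇒ n = 2(δ/d)² = 2 × (3.290 / 0.9684)² = 23.08.
Rounding up, n = 24 per group.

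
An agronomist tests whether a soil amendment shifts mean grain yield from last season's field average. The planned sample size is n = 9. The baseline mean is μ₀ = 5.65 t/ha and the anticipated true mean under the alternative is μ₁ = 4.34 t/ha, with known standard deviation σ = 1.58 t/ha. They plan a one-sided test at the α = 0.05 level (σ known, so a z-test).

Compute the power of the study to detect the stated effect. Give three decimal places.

Power ≈ 0.800

Standardized effect: d = |μ₁ − μ₀| / σ = |4.34 − 5.65| / 1.58 = 0.8291
Noncentrality parameter: δ = d·√n = 0.8291 × √9 = 2.4873
Critical value for a one-sided test at α = 0.05: z_α = 1.645.
Power = P(Z > 1.645 − δ) = Φ(0.842) = 0.8002.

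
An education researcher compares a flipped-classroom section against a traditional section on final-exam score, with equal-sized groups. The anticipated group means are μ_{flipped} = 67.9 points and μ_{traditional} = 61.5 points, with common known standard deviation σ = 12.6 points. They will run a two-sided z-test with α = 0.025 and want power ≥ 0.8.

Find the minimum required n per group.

n = 74 per group

Standardized effect: d = |μ_{flipped} − μ_{traditional}| / σ = |67.9 − 61.5| / 12.6 = 0.5079
For power 0.8 need Φ(δ − z_{0.0125}) = 0.8, so δ = z_{0.0125} + z_{0.20} = 2.241 + 0.842 = 3.083.
(Ignoring the negligible lower-tail rejection probability gives the usual closed-form inversion.)
δ = d·√(n/2) ⇒ n = 2(δ/d)² = 2 × (3.083 / 0.5079)² = 73.68.
Round up to the next whole unit.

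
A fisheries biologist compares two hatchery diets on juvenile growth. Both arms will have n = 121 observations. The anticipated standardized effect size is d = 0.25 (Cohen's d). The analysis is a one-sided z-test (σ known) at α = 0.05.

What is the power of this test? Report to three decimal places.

Noncentrality parameter: δ = d·√(n/2) = 0.25 × √(121/2) = 1.9445
Critical value for a one-sided test at α = 0.05: z_α = 1.645.
Power = Φ(δ − 1.645) = Φ(0.300) = 0.6178.

Power ≈ 0.618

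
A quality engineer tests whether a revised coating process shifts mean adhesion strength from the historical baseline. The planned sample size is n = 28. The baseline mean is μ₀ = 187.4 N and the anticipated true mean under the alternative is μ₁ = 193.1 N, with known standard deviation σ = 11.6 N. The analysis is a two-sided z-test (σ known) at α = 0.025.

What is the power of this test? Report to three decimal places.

Power ≈ 0.640

Standardized effect: d = |μ₁ − μ₀| / σ = |193.1 − 187.4| / 11.6 = 0.4914
Noncentrality parameter: δ = d·√n = 0.4914 × √28 = 2.6001
Two-sided α = 0.025 → critical value z_{0.0125} = 2.241.
Power = Φ(δ − 2.241) + Φ(−δ − 2.241) = Φ(0.359) + Φ(-4.842) = 0.6401 + 0.0000 = 0.6401.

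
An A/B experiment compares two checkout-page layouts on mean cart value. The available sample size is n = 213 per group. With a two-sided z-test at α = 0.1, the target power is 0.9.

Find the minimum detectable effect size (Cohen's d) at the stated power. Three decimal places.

Required noncentrality: δ = z_{0.05} + z_{0.10} = 1.645 + 1.282 = 2.926.
(The second rejection-region term Φ(−δ − z_{α/2}) is negligible and dropped.)
δ = d·√(n/2) ⇒ d = δ/√(n/2) = 2.926/√(213/2) = 0.2836.

d ≈ 0.284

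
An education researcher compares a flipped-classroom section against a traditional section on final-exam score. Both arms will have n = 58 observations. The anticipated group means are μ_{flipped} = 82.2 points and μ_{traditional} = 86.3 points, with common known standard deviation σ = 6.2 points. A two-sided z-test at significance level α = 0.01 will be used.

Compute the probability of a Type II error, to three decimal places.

Standardized effect: d = |μ_{flipped} − μ_{traditional}| / σ = |82.2 − 86.3| / 6.2 = 0.6613
Noncentrality parameter: δ = d·√(n/2) = 0.6613 × √(58/2) = 3.5612
Critical value for a two-sided test at α = 0.01: z_{α/2} = 2.576.
Power = Φ(δ − 2.576) + Φ(−δ − 2.576) = Φ(0.985) + Φ(-6.137) = 0.8378 + 0.0000 = 0.8378.
Type II error: β = 1 − power = 1 − 0.8378 = 0.1622.

β ≈ 0.162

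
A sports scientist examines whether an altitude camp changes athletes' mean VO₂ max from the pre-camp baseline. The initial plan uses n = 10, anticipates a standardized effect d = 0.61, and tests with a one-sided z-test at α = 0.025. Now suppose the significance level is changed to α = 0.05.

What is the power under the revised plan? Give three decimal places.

Power ≈ 0.612

δ = d·√n = 0.61 × √10 = 1.9290 (unchanged). New critical value: z_{0.05} = 1.645.
Revised power = Φ(δ − 1.645) = Φ(0.284) = 0.6118.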